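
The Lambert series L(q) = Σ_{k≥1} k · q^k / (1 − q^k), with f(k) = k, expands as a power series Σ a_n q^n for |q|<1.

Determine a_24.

a_24 = 60

n=24: 1·24 2·12 3·8 4·6 6·4 8·3 12·2 24·1  f→[1+2+3+4+6+8+12+24]=60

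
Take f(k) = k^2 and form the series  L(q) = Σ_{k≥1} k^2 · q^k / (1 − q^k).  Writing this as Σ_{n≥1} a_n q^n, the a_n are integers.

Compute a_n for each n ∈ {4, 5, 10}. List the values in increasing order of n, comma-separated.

21, 26, 130

q^4  k|4↦f(k): 1:1 2:4 4:16  a_4=21
d|5:{1,5}  Σf=1+25=26
q^10  k|10↦f(k): 10:100 5:25 2:4 1:1  a_10=130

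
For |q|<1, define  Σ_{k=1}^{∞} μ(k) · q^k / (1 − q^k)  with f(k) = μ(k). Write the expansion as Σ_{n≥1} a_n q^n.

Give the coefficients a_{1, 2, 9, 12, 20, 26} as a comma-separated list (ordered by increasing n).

1, 0, 0, 0, 0, 0

[q^1] μ(1)=1 ⇒ 1
q^2  k|2↦μ(k): 1:1 2:-1  a_2=0
n=9: 1·9 3·3 9·1  μ→[1+(-1)+0]=0
d|12:{12,6,4,3,2,1}  Σμ=0+1+0+(-1)+(-1)+1=0
d|20:{20,10,5,4,2,1}  Σμ=0+1+(-1)+0+(-1)+1=0
[q^26] μ(1)=1,μ(2)=-1,μ(13)=-1,μ(26)=1 ⇒ 0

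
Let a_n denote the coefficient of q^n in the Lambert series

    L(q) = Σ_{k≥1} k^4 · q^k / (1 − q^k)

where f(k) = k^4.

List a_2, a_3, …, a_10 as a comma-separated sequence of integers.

17, 82, 273, 626, 1394, 2402, 4369, 6643, 10642

d|2:{1,2}  Σf=1+16=17
n=3: 3·1 1·3  f→[81+1]=82
q^4  k|4↦f(k): 1:1 2:16 4:256  a_4=273
d|5:{1,5}  Σf=1+625=626
n=6: 1·6 2·3 3·2 6·1  f→[1+16+81+1296]=1394
q^7  k|7↦f(k): 7:2401 1:1  a_7=2402
q^8  k|8↦f(k): 1:1 2:16 4:256 8:4096  a_8=4369
d|9:{9,3,1}  Σf=6561+81+1=6643
[q^10] f(10)=10000,f(5)=625,f(2)=16,f(1)=1 ⇒ 10642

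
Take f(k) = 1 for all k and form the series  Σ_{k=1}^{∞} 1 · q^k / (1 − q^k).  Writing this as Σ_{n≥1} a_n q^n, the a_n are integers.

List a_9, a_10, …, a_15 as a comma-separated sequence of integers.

3, 4, 2, 6, 2, 4, 4

q^9  k|9↦f(k): 9:1 3:1 1:1  a_9=3
[q^10] f(1)=1,f(2)=1,f(5)=1,f(10)=1 ⇒ 4
[q^11] f(11)=1,f(1)=1 ⇒ 2
q^12  k|12↦f(k): 12:1 6:1 4:1 3:1 2:1 1:1  a_12=6
[q^13] f(1)=1,f(13)=1 ⇒ 2
[q^14] f(14)=1,f(7)=1,f(2)=1,f(1)=1 ⇒ 4
q^15  k|15↦f(k): 1:1 3:1 5:1 15:1  a_15=4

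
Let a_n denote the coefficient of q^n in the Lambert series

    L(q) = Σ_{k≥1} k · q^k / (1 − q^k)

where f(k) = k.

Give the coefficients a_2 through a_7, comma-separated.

q^2  k|2↦f(k): 1:1 2:2  a_2=3
d|3:{1,3}  Σf=1+3=4
[q^4] f(1)=1,f(2)=2,f(4)=4 ⇒ 7
d|5:{5,1}  Σf=5+1=6
[q^6] f(1)=1,f(2)=2,f(3)=3,f(6)=6 ⇒ 12
q^7  k|7↦f(k): 7:7 1:1  a_7=8

3, 4, 7, 6, 12, 8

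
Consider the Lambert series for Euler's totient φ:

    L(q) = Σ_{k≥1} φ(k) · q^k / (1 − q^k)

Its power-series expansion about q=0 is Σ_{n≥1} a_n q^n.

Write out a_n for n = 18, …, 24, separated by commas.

q^18  k|18↦φ(k): 1:1 2:1 3:2 6:2 9:6 18:6  a_18=18
q^19  k|19↦φ(k): 19:18 1:1  a_19=19
d|20:{20,10,5,4,2,1}  Σφ=8+4+4+2+1+1=20
d|21:{1,3,7,21}  Σφ=1+2+6+12=21
[q^22] φ(1)=1,φ(2)=1,φ(11)=10,φ(22)=10 ⇒ 22
[q^23] φ(23)=22,φ(1)=1 ⇒ 23
[q^24] φ(24)=8,φ(12)=4,φ(8)=4,φ(6)=2,φ(4)=2,φ(3)=2,φ(2)=1,φ(1)=1 ⇒ 24

18, 19, 20, 21, 22, 23, 24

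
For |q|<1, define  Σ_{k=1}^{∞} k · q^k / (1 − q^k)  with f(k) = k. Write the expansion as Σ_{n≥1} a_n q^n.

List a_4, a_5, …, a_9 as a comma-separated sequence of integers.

d|4:{1,2,4}  Σf=1+2+4=7
[q^5] f(5)=5,f(1)=1 ⇒ 6
d|6:{6,3,2,1}  Σf=6+3+2+1=12
[q^7] f(7)=7,f(1)=1 ⇒ 8
[q^8] f(8)=8,f(4)=4,f(2)=2,f(1)=1 ⇒ 15
n=9: 9·1 3·3 1·9  f→[9+3+1]=13

7, 6, 12, 8, 15, 13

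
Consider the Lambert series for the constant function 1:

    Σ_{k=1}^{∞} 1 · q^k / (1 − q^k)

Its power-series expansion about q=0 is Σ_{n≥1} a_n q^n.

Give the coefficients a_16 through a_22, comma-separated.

5, 2, 6, 2, 6, 4, 4

q^16  k|16↦f(k): 16:1 8:1 4:1 2:1 1:1  a_16=5
q^17  k|17↦f(k): 1:1 17:1  a_17=2
[q^18] f(1)=1,f(2)=1,f(3)=1,f(6)=1,f(9)=1,f(18)=1 ⇒ 6
q^19  k|19↦f(k): 19:1 1:1  a_19=2
q^20  k|20↦f(k): 1:1 2:1 4:1 5:1 10:1 20:1  a_20=6
d|21:{1,3,7,21}  Σf=1+1+1+1=4
q^22  k|22↦f(k): 22:1 11:1 2:1 1:1  a_22=4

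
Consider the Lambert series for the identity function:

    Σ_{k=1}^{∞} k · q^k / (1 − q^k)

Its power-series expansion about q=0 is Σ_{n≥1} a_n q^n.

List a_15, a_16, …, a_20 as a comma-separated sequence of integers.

d|15:{15,5,3,1}  Σf=15+5+3+1=24
n=16: 1·16 2·8 4·4 8·2 16·1  f→[1+2+4+8+16]=31
[q^17] f(17)=17,f(1)=1 ⇒ 18
q^18  k|18↦f(k): 18:18 9:9 6:6 3:3 2:2 1:1  a_18=39
q^19  k|19↦f(k): 1:1 19:19  a_19=20
d|20:{20,10,5,4,2,1}  Σf=20+10+5+4+2+1=42

24, 31, 18, 39, 20, 42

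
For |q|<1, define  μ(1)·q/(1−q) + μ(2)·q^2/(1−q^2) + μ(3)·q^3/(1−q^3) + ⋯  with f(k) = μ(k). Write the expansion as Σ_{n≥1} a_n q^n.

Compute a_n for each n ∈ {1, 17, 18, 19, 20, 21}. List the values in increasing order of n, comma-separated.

1, 0, 0, 0, 0, 0

d|1:{1}  Σμ=1=1
[q^17] μ(1)=1,μ(17)=-1 ⇒ 0
n=18: 1·18 2·9 3·6 6·3 9·2 18·1  μ→[1+(-1)+(-1)+1+0+0]=0
n=19: 1·19 19·1  μ→[1+(-1)]=0
d|20:{20,10,5,4,2,1}  Σμ=0+1+(-1)+0+(-1)+1=0
[q^21] μ(21)=1,μ(7)=-1,μ(3)=-1,μ(1)=1 ⇒ 0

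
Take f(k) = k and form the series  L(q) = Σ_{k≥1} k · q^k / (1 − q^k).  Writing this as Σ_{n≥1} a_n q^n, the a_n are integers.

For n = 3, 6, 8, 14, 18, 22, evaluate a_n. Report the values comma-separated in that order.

d|3:{1,3}  Σf=1+3=4
d|6:{6,3,2,1}  Σf=6+3+2+1=12
d|8:{8,4,2,1}  Σf=8+4+2+1=15
[q^14] f(14)=14,f(7)=7,f(2)=2,f(1)=1 ⇒ 24
d|18:{18,9,6,3,2,1}  Σf=18+9+6+3+2+1=39
q^22  k|22↦f(k): 22:22 11:11 2:2 1:1  a_22=36

4, 12, 15, 24, 39, 36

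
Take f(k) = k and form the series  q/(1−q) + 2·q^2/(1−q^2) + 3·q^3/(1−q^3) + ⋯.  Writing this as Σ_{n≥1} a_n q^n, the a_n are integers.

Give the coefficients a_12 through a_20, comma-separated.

n=12: 1·12 2·6 3·4 4·3 6·2 12·1  f→[1+2+3+4+6+12]=28
q^13  k|13↦f(k): 1:1 13:13  a_13=14
d|14:{1,2,7,14}  Σf=1+2+7+14=24
[q^15] f(15)=15,f(5)=5,f(3)=3,f(1)=1 ⇒ 24
d|16:{1,2,4,8,16}  Σf=1+2+4+8+16=31
q^17  k|17↦f(k): 17:17 1:1  a_17=18
d|18:{18,9,6,3,2,1}  Σf=18+9+6+3+2+1=39
d|19:{1,19}  Σf=1+19=20
q^20  k|20↦f(k): 20:20 10:10 5:5 4:4 2:2 1:1  a_20=42

28, 14, 24, 24, 31, 18, 39, 20, 42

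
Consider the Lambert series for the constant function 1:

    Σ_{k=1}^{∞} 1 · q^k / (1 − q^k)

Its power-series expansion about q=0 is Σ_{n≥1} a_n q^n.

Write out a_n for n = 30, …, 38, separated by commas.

[q^30] f(1)=1,f(2)=1,f(3)=1,f(5)=1,f(6)=1,f(10)=1,f(15)=1,f(30)=1 ⇒ 8
n=31: 1·31 31·1  f→[1+1]=2
[q^32] f(1)=1,f(2)=1,f(4)=1,f(8)=1,f(16)=1,f(32)=1 ⇒ 6
d|33:{1,3,11,33}  Σf=1+1+1+1=4
n=34: 1·34 2·17 17·2 34·1  f→[1+1+1+1]=4
[q^35] f(35)=1,f(7)=1,f(5)=1,f(1)=1 ⇒ 4
[q^36] f(36)=1,f(18)=1,f(12)=1,f(9)=1,f(6)=1,f(4)=1,f(3)=1,f(2)=1,f(1)=1 ⇒ 9
n=37: 37·1 1·37  f→[1+1]=2
[q^38] f(1)=1,f(2)=1,f(19)=1,f(38)=1 ⇒ 4

8, 2, 6, 4, 4, 4, 9, 2, 4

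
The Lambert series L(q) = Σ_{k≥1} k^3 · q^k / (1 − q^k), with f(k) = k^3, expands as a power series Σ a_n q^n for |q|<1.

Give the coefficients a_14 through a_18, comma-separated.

3096, 3528, 4681, 4914, 6813

q^14  k|14↦f(k): 1:1 2:8 7:343 14:2744  a_14=3096
q^15  k|15↦f(k): 15:3375 5:125 3:27 1:1  a_15=3528
q^16  k|16↦f(k): 16:4096 8:512 4:64 2:8 1:1  a_16=4681
n=17: 1·17 17·1  f→[1+4913]=4914
q^18  k|18↦f(k): 1:1 2:8 3:27 6:216 9:729 18:5832  a_18=6813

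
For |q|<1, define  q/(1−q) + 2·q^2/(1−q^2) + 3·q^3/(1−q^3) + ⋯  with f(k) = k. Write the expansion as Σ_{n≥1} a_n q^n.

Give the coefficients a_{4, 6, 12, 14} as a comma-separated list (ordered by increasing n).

7, 12, 28, 24

q^4  k|4↦f(k): 1:1 2:2 4:4  a_4=7
n=6: 1·6 2·3 3·2 6·1  f→[1+2+3+6]=12
[q^12] f(1)=1,f(2)=2,f(3)=3,f(4)=4,f(6)=6,f(12)=12 ⇒ 28
d|14:{14,7,2,1}  Σf=14+7+2+1=24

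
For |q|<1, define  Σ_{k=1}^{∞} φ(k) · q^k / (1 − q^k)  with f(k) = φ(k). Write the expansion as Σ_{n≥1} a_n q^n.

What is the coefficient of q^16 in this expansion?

q^16  k|16↦φ(k): 1:1 2:1 4:2 8:4 16:8  a_16=16

a_16 = 16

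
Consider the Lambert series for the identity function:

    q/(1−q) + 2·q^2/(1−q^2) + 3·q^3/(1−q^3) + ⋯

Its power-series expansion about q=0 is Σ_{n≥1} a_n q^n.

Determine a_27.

a_27 = 40

[q^27] f(27)=27,f(9)=9,f(3)=3,f(1)=1 ⇒ 40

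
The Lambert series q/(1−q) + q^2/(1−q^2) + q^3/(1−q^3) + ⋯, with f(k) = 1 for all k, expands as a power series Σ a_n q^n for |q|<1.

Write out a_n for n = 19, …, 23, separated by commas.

2, 6, 4, 4, 2

n=19: 1·19 19·1  f→[1+1]=2
q^20  k|20↦f(k): 1:1 2:1 4:1 5:1 10:1 20:1  a_20=6
d|21:{21,7,3,1}  Σf=1+1+1+1=4
d|22:{22,11,2,1}  Σf=1+1+1+1=4
[q^23] f(1)=1,f(23)=1 ⇒ 2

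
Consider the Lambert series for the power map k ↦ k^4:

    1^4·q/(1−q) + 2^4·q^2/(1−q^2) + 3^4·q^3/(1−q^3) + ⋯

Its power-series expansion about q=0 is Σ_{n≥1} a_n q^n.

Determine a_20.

q^20  k|20↦f(k): 20:160000 10:10000 5:625 4:256 2:16 1:1  a_20=170898

a_20 = 170898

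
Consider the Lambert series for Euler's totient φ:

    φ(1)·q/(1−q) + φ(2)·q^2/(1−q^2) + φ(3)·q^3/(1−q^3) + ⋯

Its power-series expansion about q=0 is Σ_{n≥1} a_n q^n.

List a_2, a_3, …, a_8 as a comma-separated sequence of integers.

q^2  k|2↦φ(k): 2:1 1:1  a_2=2
q^3  k|3↦φ(k): 1:1 3:2  a_3=3
n=4: 1·4 2·2 4·1  φ→[1+1+2]=4
[q^5] φ(5)=4,φ(1)=1 ⇒ 5
[q^6] φ(1)=1,φ(2)=1,φ(3)=2,φ(6)=2 ⇒ 6
n=7: 1·7 7·1  φ→[1+6]=7
[q^8] φ(1)=1,φ(2)=1,φ(4)=2,φ(8)=4 ⇒ 8

2, 3, 4, 5, 6, 7, 8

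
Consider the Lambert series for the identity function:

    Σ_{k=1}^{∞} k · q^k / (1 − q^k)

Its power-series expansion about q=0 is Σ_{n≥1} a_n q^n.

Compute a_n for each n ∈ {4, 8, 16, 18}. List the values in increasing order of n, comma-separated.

7, 15, 31, 39

d|4:{4,2,1}  Σf=4+2+1=7
q^8  k|8↦f(k): 1:1 2:2 4:4 8:8  a_8=15
[q^16] f(16)=16,f(8)=8,f(4)=4,f(2)=2,f(1)=1 ⇒ 31
[q^18] f(18)=18,f(9)=9,f(6)=6,f(3)=3,f(2)=2,f(1)=1 ⇒ 39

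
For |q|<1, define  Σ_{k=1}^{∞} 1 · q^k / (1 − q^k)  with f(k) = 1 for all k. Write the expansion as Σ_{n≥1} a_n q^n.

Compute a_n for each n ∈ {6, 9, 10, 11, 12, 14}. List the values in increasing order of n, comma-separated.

n=6: 1·6 2·3 3·2 6·1  f→[1+1+1+1]=4
d|9:{1,3,9}  Σf=1+1+1=3
[q^10] f(10)=1,f(5)=1,f(2)=1,f(1)=1 ⇒ 4
[q^11] f(11)=1,f(1)=1 ⇒ 2
[q^12] f(1)=1,f(2)=1,f(3)=1,f(4)=1,f(6)=1,f(12)=1 ⇒ 6
[q^14] f(1)=1,f(2)=1,f(7)=1,f(14)=1 ⇒ 4

4, 3, 4, 2, 6, 4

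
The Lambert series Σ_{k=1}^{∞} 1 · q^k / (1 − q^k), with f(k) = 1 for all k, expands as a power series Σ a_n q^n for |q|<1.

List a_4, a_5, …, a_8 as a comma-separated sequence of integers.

n=4: 1·4 2·2 4·1  f→[1+1+1]=3
d|5:{1,5}  Σf=1+1=2
q^6  k|6↦f(k): 6:1 3:1 2:1 1:1  a_6=4
q^7  k|7↦f(k): 1:1 7:1  a_7=2
n=8: 1·8 2·4 4·2 8·1  f→[1+1+1+1]=4

3, 2, 4, 2, 4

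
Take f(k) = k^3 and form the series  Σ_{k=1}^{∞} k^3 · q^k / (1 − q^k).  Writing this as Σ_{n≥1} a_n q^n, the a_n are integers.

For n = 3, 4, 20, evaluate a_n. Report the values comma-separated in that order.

28, 73, 9198

n=3: 3·1 1·3  f→[27+1]=28
d|4:{4,2,1}  Σf=64+8+1=73
q^20  k|20↦f(k): 1:1 2:8 4:64 5:125 10:1000 20:8000  a_20=9198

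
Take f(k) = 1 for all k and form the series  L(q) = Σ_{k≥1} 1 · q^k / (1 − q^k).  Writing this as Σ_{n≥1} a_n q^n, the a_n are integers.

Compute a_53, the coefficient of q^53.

[q^53] f(1)=1,f(53)=1 ⇒ 2

a_53 = 2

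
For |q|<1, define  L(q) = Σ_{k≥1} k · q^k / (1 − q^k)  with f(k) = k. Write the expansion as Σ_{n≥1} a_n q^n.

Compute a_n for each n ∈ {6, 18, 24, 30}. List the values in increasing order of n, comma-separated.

n=6: 6·1 3·2 2·3 1·6  f→[6+3+2+1]=12
[q^18] f(1)=1,f(2)=2,f(3)=3,f(6)=6,f(9)=9,f(18)=18 ⇒ 39
d|24:{1,2,3,4,6,8,12,24}  Σf=1+2+3+4+6+8+12+24=60
n=30: 30·1 15·2 10·3 6·5 5·6 3·10 2·15 1·30  f→[30+15+10+6+5+3+2+1]=72

12, 39, 60, 72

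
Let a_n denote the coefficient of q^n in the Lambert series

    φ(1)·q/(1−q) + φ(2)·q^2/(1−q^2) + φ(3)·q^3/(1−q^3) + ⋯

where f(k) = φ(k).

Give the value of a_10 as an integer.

q^10  k|10↦φ(k): 10:4 5:4 2:1 1:1  a_10=10

a_10 = 10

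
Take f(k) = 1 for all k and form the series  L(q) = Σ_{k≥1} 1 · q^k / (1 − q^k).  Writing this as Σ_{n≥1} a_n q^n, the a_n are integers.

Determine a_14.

q^14  k|14↦f(k): 14:1 7:1 2:1 1:1  a_14=4

a_14 = 4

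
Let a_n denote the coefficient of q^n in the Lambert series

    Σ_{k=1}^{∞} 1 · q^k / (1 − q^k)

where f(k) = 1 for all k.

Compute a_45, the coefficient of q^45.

a_45 = 6

[q^45] f(1)=1,f(3)=1,f(5)=1,f(9)=1,f(15)=1,f(45)=1 ⇒ 6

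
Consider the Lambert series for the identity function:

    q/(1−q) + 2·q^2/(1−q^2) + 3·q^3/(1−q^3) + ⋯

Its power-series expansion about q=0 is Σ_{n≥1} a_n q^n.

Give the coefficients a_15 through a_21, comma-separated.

q^15  k|15↦f(k): 15:15 5:5 3:3 1:1  a_15=24
n=16: 16·1 8·2 4·4 2·8 1·16  f→[16+8+4+2+1]=31
q^17  k|17↦f(k): 17:17 1:1  a_17=18
d|18:{18,9,6,3,2,1}  Σf=18+9+6+3+2+1=39
d|19:{1,19}  Σf=1+19=20
q^20  k|20↦f(k): 20:20 10:10 5:5 4:4 2:2 1:1  a_20=42
q^21  k|21↦f(k): 1:1 3:3 7:7 21:21  a_21=32

24, 31, 18, 39, 20, 42, 32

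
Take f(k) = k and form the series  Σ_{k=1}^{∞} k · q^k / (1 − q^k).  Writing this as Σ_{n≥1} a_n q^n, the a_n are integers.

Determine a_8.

a_8 = 15

[q^8] f(8)=8,f(4)=4,f(2)=2,f(1)=1 ⇒ 15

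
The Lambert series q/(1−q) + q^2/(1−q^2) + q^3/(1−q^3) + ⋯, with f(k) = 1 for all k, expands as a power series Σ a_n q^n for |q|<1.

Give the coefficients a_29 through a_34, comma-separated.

[q^29] f(29)=1,f(1)=1 ⇒ 2
d|30:{1,2,3,5,6,10,15,30}  Σf=1+1+1+1+1+1+1+1=8
[q^31] f(1)=1,f(31)=1 ⇒ 2
n=32: 1·32 2·16 4·8 8·4 16·2 32·1  f→[1+1+1+1+1+1]=6
q^33  k|33↦f(k): 1:1 3:1 11:1 33:1  a_33=4
[q^34] f(34)=1,f(17)=1,f(2)=1,f(1)=1 ⇒ 4

2, 8, 2, 6, 4, 4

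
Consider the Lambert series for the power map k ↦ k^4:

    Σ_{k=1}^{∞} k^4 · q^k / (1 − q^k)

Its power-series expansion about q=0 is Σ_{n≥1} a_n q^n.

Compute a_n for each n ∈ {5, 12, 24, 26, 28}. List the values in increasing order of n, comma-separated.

n=5: 1·5 5·1  f→[1+625]=626
d|12:{1,2,3,4,6,12}  Σf=1+16+81+256+1296+20736=22386
[q^24] f(24)=331776,f(12)=20736,f(8)=4096,f(6)=1296,f(4)=256,f(3)=81,f(2)=16,f(1)=1 ⇒ 358258
q^26  k|26↦f(k): 26:456976 13:28561 2:16 1:1  a_26=485554
q^28  k|28↦f(k): 1:1 2:16 4:256 7:2401 14:38416 28:614656  a_28=655746

626, 22386, 358258, 485554, 655746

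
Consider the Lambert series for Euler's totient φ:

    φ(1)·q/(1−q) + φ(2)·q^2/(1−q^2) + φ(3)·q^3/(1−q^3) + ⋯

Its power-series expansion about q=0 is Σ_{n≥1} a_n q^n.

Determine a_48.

d|48:{48,24,16,12,8,6,4,3,2,1}  Σφ=16+8+8+4+4+2+2+2+1+1=48

a_48 = 48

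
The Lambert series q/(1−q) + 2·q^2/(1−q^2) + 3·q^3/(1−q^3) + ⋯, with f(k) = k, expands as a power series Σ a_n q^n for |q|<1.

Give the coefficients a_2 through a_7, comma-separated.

[q^2] f(1)=1,f(2)=2 ⇒ 3
q^3  k|3↦f(k): 3:3 1:1  a_3=4
[q^4] f(1)=1,f(2)=2,f(4)=4 ⇒ 7
[q^5] f(1)=1,f(5)=5 ⇒ 6
[q^6] f(6)=6,f(3)=3,f(2)=2,f(1)=1 ⇒ 12
q^7  k|7↦f(k): 1:1 7:7  a_7=8

3, 4, 7, 6, 12, 8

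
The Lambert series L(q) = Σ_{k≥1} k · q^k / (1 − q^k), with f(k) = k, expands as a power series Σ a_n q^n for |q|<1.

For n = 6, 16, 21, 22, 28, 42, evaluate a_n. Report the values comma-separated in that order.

[q^6] f(6)=6,f(3)=3,f(2)=2,f(1)=1 ⇒ 12
[q^16] f(1)=1,f(2)=2,f(4)=4,f(8)=8,f(16)=16 ⇒ 31
[q^21] f(1)=1,f(3)=3,f(7)=7,f(21)=21 ⇒ 32
q^22  k|22↦f(k): 22:22 11:11 2:2 1:1  a_22=36
d|28:{28,14,7,4,2,1}  Σf=28+14+7+4+2+1=56
[q^42] f(42)=42,f(21)=21,f(14)=14,f(7)=7,f(6)=6,f(3)=3,f(2)=2,f(1)=1 ⇒ 96

12, 31, 32, 36, 56, 96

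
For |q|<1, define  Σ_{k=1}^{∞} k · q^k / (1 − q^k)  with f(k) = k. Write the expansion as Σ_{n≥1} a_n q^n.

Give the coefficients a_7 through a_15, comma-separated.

q^7  k|7↦f(k): 1:1 7:7  a_7=8
n=8: 8·1 4·2 2·4 1·8  f→[8+4+2+1]=15
n=9: 1·9 3·3 9·1  f→[1+3+9]=13
n=10: 10·1 5·2 2·5 1·10  f→[10+5+2+1]=18
n=11: 1·11 11·1  f→[1+11]=12
n=12: 12·1 6·2 4·3 3·4 2·6 1·12  f→[12+6+4+3+2+1]=28
[q^13] f(13)=13,f(1)=1 ⇒ 14
n=14: 14·1 7·2 2·7 1·14  f→[14+7+2+1]=24
[q^15] f(15)=15,f(5)=5,f(3)=3,f(1)=1 ⇒ 24

8, 15, 13, 18, 12, 28, 14, 24, 24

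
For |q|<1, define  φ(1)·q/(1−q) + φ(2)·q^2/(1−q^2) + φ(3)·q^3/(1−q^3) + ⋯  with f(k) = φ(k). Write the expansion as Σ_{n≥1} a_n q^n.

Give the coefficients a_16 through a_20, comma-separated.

q^16  k|16↦φ(k): 16:8 8:4 4:2 2:1 1:1  a_16=16
n=17: 1·17 17·1  φ→[1+16]=17
[q^18] φ(18)=6,φ(9)=6,φ(6)=2,φ(3)=2,φ(2)=1,φ(1)=1 ⇒ 18
d|19:{1,19}  Σφ=1+18=19
q^20  k|20↦φ(k): 20:8 10:4 5:4 4:2 2:1 1:1  a_20=20

16, 17, 18, 19, 20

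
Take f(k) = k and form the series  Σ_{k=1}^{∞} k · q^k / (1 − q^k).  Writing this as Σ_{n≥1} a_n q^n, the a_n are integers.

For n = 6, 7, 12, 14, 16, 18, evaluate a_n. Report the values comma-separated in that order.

q^6  k|6↦f(k): 1:1 2:2 3:3 6:6  a_6=12
[q^7] f(1)=1,f(7)=7 ⇒ 8
q^12  k|12↦f(k): 1:1 2:2 3:3 4:4 6:6 12:12  a_12=28
[q^14] f(1)=1,f(2)=2,f(7)=7,f(14)=14 ⇒ 24
d|16:{16,8,4,2,1}  Σf=16+8+4+2+1=31
n=18: 18·1 9·2 6·3 3·6 2·9 1·18  f→[18+9+6+3+2+1]=39

12, 8, 28, 24, 31, 39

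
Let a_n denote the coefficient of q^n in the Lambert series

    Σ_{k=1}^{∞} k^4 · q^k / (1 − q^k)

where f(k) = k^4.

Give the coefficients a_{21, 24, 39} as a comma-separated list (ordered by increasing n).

[q^21] f(1)=1,f(3)=81,f(7)=2401,f(21)=194481 ⇒ 196964
q^24  k|24↦f(k): 1:1 2:16 3:81 4:256 6:1296 8:4096 12:20736 24:331776  a_24=358258
[q^39] f(39)=2313441,f(13)=28561,f(3)=81,f(1)=1 ⇒ 2342084

196964, 358258, 2342084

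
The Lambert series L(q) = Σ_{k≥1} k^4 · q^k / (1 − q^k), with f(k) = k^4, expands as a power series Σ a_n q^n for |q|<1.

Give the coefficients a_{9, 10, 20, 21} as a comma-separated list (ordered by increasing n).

d|9:{1,3,9}  Σf=1+81+6561=6643
n=10: 1·10 2·5 5·2 10·1  f→[1+16+625+10000]=10642
d|20:{1,2,4,5,10,20}  Σf=1+16+256+625+10000+160000=170898
d|21:{21,7,3,1}  Σf=194481+2401+81+1=196964

6643, 10642, 170898, 196964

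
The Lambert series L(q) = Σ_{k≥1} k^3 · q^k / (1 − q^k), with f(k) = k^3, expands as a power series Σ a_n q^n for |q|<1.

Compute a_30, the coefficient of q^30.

q^30  k|30↦f(k): 30:27000 15:3375 10:1000 6:216 5:125 3:27 2:8 1:1  a_30=31752

a_30 = 31752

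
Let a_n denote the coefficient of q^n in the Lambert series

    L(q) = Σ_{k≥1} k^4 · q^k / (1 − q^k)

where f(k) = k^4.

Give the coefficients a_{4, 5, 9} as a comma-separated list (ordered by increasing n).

273, 626, 6643

n=4: 1·4 2·2 4·1  f→[1+16+256]=273
n=5: 5·1 1·5  f→[625+1]=626
[q^9] f(9)=6561,f(3)=81,f(1)=1 ⇒ 6643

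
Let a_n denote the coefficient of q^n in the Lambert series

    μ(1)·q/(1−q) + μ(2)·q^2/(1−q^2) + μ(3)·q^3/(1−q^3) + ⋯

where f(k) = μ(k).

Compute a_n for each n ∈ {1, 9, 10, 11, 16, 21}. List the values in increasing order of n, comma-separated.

1, 0, 0, 0, 0, 0

[q^1] μ(1)=1 ⇒ 1
n=9: 1·9 3·3 9·1  μ→[1+(-1)+0]=0
[q^10] μ(1)=1,μ(2)=-1,μ(5)=-1,μ(10)=1 ⇒ 0
d|11:{1,11}  Σμ=1+(-1)=0
q^16  k|16↦μ(k): 1:1 2:-1 4:0 8:0 16:0  a_16=0
d|21:{21,7,3,1}  Σμ=1+(-1)+(-1)+1=0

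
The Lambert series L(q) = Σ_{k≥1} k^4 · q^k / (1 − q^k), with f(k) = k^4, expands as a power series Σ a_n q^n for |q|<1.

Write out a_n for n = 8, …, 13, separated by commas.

[q^8] f(8)=4096,f(4)=256,f(2)=16,f(1)=1 ⇒ 4369
n=9: 1·9 3·3 9·1  f→[1+81+6561]=6643
[q^10] f(10)=10000,f(5)=625,f(2)=16,f(1)=1 ⇒ 10642
d|11:{11,1}  Σf=14641+1=14642
n=12: 12·1 6·2 4·3 3·4 2·6 1·12  f→[20736+1296+256+81+16+1]=22386
q^13  k|13↦f(k): 13:28561 1:1  a_13=28562

4369, 6643, 10642, 14642, 22386, 28562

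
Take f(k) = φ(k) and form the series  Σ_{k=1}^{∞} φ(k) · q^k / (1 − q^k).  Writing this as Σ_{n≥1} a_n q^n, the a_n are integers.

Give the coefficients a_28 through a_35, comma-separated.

n=28: 28·1 14·2 7·4 4·7 2·14 1·28  φ→[12+6+6+2+1+1]=28
[q^29] φ(29)=28,φ(1)=1 ⇒ 29
d|30:{1,2,3,5,6,10,15,30}  Σφ=1+1+2+4+2+4+8+8=30
n=31: 31·1 1·31  φ→[30+1]=31
q^32  k|32↦φ(k): 1:1 2:1 4:2 8:4 16:8 32:16  a_32=32
d|33:{33,11,3,1}  Σφ=20+10+2+1=33
n=34: 34·1 17·2 2·17 1·34  φ→[16+16+1+1]=34
[q^35] φ(35)=24,φ(7)=6,φ(5)=4,φ(1)=1 ⇒ 35

28, 29, 30, 31, 32, 33, 34, 35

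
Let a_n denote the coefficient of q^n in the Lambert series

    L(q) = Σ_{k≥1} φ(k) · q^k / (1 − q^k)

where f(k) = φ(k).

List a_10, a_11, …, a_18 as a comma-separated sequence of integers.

d|10:{10,5,2,1}  Σφ=4+4+1+1=10
d|11:{11,1}  Σφ=10+1=11
n=12: 1·12 2·6 3·4 4·3 6·2 12·1  φ→[1+1+2+2+2+4]=12
d|13:{1,13}  Σφ=1+12=13
d|14:{1,2,7,14}  Σφ=1+1+6+6=14
n=15: 15·1 5·3 3·5 1·15  φ→[8+4+2+1]=15
d|16:{1,2,4,8,16}  Σφ=1+1+2+4+8=16
[q^17] φ(1)=1,φ(17)=16 ⇒ 17
n=18: 1·18 2·9 3·6 6·3 9·2 18·1  φ→[1+1+2+2+6+6]=18

10, 11, 12, 13, 14, 15, 16, 17, 18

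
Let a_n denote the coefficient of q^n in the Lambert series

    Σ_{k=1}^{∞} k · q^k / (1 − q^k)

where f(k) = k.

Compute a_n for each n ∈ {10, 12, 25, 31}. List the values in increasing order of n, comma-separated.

n=10: 10·1 5·2 2·5 1·10  f→[10+5+2+1]=18
n=12: 1·12 2·6 3·4 4·3 6·2 12·1  f→[1+2+3+4+6+12]=28
[q^25] f(25)=25,f(5)=5,f(1)=1 ⇒ 31
q^31  k|31↦f(k): 31:31 1:1  a_31=32

18, 28, 31, 32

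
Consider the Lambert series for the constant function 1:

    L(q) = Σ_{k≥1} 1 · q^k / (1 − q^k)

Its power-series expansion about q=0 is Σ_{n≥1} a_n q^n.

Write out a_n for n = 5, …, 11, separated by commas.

q^5  k|5↦f(k): 5:1 1:1  a_5=2
d|6:{6,3,2,1}  Σf=1+1+1+1=4
q^7  k|7↦f(k): 7:1 1:1  a_7=2
[q^8] f(1)=1,f(2)=1,f(4)=1,f(8)=1 ⇒ 4
n=9: 1·9 3·3 9·1  f→[1+1+1]=3
[q^10] f(10)=1,f(5)=1,f(2)=1,f(1)=1 ⇒ 4
n=11: 11·1 1·11  f→[1+1]=2

2, 4, 2, 4, 3, 4, 2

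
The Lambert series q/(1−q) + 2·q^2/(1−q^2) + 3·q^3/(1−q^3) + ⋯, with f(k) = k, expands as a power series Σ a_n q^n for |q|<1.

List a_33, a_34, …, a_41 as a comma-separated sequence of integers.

48, 54, 48, 91, 38, 60, 56, 90, 42

d|33:{1,3,11,33}  Σf=1+3+11+33=48
[q^34] f(1)=1,f(2)=2,f(17)=17,f(34)=34 ⇒ 54
q^35  k|35↦f(k): 1:1 5:5 7:7 35:35  a_35=48
q^36  k|36↦f(k): 1:1 2:2 3:3 4:4 6:6 9:9 12:12 18:18 36:36  a_36=91
n=37: 37·1 1·37  f→[37+1]=38
n=38: 38·1 19·2 2·19 1·38  f→[38+19+2+1]=60
d|39:{39,13,3,1}  Σf=39+13+3+1=56
[q^40] f(40)=40,f(20)=20,f(10)=10,f(8)=8,f(5)=5,f(4)=4,f(2)=2,f(1)=1 ⇒ 90
d|41:{1,41}  Σf=1+41=42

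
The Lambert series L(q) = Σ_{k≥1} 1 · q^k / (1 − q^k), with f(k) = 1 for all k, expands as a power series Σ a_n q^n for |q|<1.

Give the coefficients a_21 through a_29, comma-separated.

[q^21] f(21)=1,f(7)=1,f(3)=1,f(1)=1 ⇒ 4
n=22: 1·22 2·11 11·2 22·1  f→[1+1+1+1]=4
q^23  k|23↦f(k): 23:1 1:1  a_23=2
[q^24] f(1)=1,f(2)=1,f(3)=1,f(4)=1,f(6)=1,f(8)=1,f(12)=1,f(24)=1 ⇒ 8
[q^25] f(1)=1,f(5)=1,f(25)=1 ⇒ 3
[q^26] f(26)=1,f(13)=1,f(2)=1,f(1)=1 ⇒ 4
n=27: 1·27 3·9 9·3 27·1  f→[1+1+1+1]=4
d|28:{28,14,7,4,2,1}  Σf=1+1+1+1+1+1=6
[q^29] f(1)=1,f(29)=1 ⇒ 2

4, 4, 2, 8, 3, 4, 4, 6, 2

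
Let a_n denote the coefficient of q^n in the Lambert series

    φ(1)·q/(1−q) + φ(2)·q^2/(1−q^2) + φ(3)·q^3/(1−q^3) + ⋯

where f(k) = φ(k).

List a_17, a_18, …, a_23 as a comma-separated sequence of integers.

d|17:{1,17}  Σφ=1+16=17
d|18:{1,2,3,6,9,18}  Σφ=1+1+2+2+6+6=18
n=19: 19·1 1·19  φ→[18+1]=19
d|20:{1,2,4,5,10,20}  Σφ=1+1+2+4+4+8=20
n=21: 1·21 3·7 7·3 21·1  φ→[1+2+6+12]=21
d|22:{22,11,2,1}  Σφ=10+10+1+1=22
q^23  k|23↦φ(k): 23:22 1:1  a_23=23

17, 18, 19, 20, 21, 22, 23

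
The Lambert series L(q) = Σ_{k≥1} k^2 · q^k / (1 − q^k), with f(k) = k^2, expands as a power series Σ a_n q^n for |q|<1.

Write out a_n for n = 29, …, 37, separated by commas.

842, 1300, 962, 1365, 1220, 1450, 1300, 1911, 1370

d|29:{29,1}  Σf=841+1=842
n=30: 30·1 15·2 10·3 6·5 5·6 3·10 2·15 1·30  f→[900+225+100+36+25+9+4+1]=1300
[q^31] f(1)=1,f(31)=961 ⇒ 962
[q^32] f(1)=1,f(2)=4,f(4)=16,f(8)=64,f(16)=256,f(32)=1024 ⇒ 1365
d|33:{1,3,11,33}  Σf=1+9+121+1089=1220
q^34  k|34↦f(k): 34:1156 17:289 2:4 1:1  a_34=1450
[q^35] f(1)=1,f(5)=25,f(7)=49,f(35)=1225 ⇒ 1300
q^36  k|36↦f(k): 36:1296 18:324 12:144 9:81 6:36 4:16 3:9 2:4 1:1  a_36=1911
q^37  k|37↦f(k): 1:1 37:1369  a_37=1370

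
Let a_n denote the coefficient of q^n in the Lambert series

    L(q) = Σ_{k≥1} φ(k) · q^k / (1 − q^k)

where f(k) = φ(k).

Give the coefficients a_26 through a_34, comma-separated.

[q^26] φ(26)=12,φ(13)=12,φ(2)=1,φ(1)=1 ⇒ 26
n=27: 27·1 9·3 3·9 1·27  φ→[18+6+2+1]=27
d|28:{1,2,4,7,14,28}  Σφ=1+1+2+6+6+12=28
n=29: 1·29 29·1  φ→[1+28]=29
n=30: 30·1 15·2 10·3 6·5 5·6 3·10 2·15 1·30  φ→[8+8+4+2+4+2+1+1]=30
n=31: 1·31 31·1  φ→[1+30]=31
q^32  k|32↦φ(k): 1:1 2:1 4:2 8:4 16:8 32:16  a_32=32
q^33  k|33↦φ(k): 1:1 3:2 11:10 33:20  a_33=33
d|34:{34,17,2,1}  Σφ=16+16+1+1=34

26, 27, 28, 29, 30, 31, 32, 33, 34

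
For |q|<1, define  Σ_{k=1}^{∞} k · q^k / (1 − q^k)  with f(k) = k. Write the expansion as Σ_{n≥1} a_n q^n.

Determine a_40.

d|40:{1,2,4,5,8,10,20,40}  Σf=1+2+4+5+8+10+20+40=90

a_40 = 90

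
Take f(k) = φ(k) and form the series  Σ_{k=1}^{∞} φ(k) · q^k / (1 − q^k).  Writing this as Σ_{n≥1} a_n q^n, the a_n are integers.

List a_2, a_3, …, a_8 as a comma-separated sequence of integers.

q^2  k|2↦φ(k): 1:1 2:1  a_2=2
d|3:{1,3}  Σφ=1+2=3
[q^4] φ(4)=2,φ(2)=1,φ(1)=1 ⇒ 4
[q^5] φ(5)=4,φ(1)=1 ⇒ 5
d|6:{1,2,3,6}  Σφ=1+1+2+2=6
q^7  k|7↦φ(k): 1:1 7:6  a_7=7
q^8  k|8↦φ(k): 1:1 2:1 4:2 8:4  a_8=8

2, 3, 4, 5, 6, 7, 8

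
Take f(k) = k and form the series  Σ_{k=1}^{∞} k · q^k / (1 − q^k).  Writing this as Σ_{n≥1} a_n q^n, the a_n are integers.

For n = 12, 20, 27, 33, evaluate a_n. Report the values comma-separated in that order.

28, 42, 40, 48

n=12: 1·12 2·6 3·4 4·3 6·2 12·1  f→[1+2+3+4+6+12]=28
q^20  k|20↦f(k): 20:20 10:10 5:5 4:4 2:2 1:1  a_20=42
[q^27] f(27)=27,f(9)=9,f(3)=3,f(1)=1 ⇒ 40
n=33: 1·33 3·11 11·3 33·1  f→[1+3+11+33]=48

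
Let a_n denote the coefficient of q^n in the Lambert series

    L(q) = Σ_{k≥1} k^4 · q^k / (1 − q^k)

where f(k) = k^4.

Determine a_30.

a_30 = 872644

n=30: 1·30 2·15 3·10 5·6 6·5 10·3 15·2 30·1  f→[1+16+81+625+1296+10000+50625+810000]=872644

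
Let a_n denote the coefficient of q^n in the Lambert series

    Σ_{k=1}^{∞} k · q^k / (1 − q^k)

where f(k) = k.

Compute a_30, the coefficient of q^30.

d|30:{1,2,3,5,6,10,15,30}  Σf=1+2+3+5+6+10+15+30=72

a_30 = 72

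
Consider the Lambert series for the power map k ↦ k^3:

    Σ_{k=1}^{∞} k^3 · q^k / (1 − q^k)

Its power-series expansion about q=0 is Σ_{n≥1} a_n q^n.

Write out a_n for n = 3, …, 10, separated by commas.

q^3  k|3↦f(k): 1:1 3:27  a_3=28
[q^4] f(1)=1,f(2)=8,f(4)=64 ⇒ 73
d|5:{1,5}  Σf=1+125=126
[q^6] f(1)=1,f(2)=8,f(3)=27,f(6)=216 ⇒ 252
q^7  k|7↦f(k): 7:343 1:1  a_7=344
q^8  k|8↦f(k): 1:1 2:8 4:64 8:512  a_8=585
q^9  k|9↦f(k): 9:729 3:27 1:1  a_9=757
[q^10] f(1)=1,f(2)=8,f(5)=125,f(10)=1000 ⇒ 1134

28, 73, 126, 252, 344, 585, 757, 1134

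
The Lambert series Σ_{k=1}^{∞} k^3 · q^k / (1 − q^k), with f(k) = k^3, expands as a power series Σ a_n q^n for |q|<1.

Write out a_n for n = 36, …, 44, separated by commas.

n=36: 36·1 18·2 12·3 9·4 6·6 4·9 3·12 2·18 1·36  f→[46656+5832+1728+729+216+64+27+8+1]=55261
[q^37] f(37)=50653,f(1)=1 ⇒ 50654
q^38  k|38↦f(k): 1:1 2:8 19:6859 38:54872  a_38=61740
n=39: 39·1 13·3 3·13 1·39  f→[59319+2197+27+1]=61544
q^40  k|40↦f(k): 1:1 2:8 4:64 5:125 8:512 10:1000 20:8000 40:64000  a_40=73710
d|41:{1,41}  Σf=1+68921=68922
n=42: 1·42 2·21 3·14 6·7 7·6 14·3 21·2 42·1  f→[1+8+27+216+343+2744+9261+74088]=86688
n=43: 43·1 1·43  f→[79507+1]=79508
q^44  k|44↦f(k): 1:1 2:8 4:64 11:1331 22:10648 44:85184  a_44=97236

55261, 50654, 61740, 61544, 73710, 68922, 86688, 79508, 97236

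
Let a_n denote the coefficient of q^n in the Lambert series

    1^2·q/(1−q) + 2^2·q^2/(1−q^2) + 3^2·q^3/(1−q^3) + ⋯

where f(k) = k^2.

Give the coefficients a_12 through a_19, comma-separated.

210, 170, 250, 260, 341, 290, 455, 362

n=12: 12·1 6·2 4·3 3·4 2·6 1·12  f→[144+36+16+9+4+1]=210
q^13  k|13↦f(k): 13:169 1:1  a_13=170
[q^14] f(14)=196,f(7)=49,f(2)=4,f(1)=1 ⇒ 250
[q^15] f(1)=1,f(3)=9,f(5)=25,f(15)=225 ⇒ 260
[q^16] f(16)=256,f(8)=64,f(4)=16,f(2)=4,f(1)=1 ⇒ 341
n=17: 1·17 17·1  f→[1+289]=290
n=18: 1·18 2·9 3·6 6·3 9·2 18·1  f→[1+4+9+36+81+324]=455
[q^19] f(19)=361,f(1)=1 ⇒ 362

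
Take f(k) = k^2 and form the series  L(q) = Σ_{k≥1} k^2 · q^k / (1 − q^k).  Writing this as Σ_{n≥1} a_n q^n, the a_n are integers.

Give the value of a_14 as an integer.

[q^14] f(14)=196,f(7)=49,f(2)=4,f(1)=1 ⇒ 250

a_14 = 250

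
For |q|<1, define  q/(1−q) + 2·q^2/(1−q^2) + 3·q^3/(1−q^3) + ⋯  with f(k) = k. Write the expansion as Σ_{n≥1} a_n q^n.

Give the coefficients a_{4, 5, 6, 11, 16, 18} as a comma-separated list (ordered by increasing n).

7, 6, 12, 12, 31, 39

q^4  k|4↦f(k): 4:4 2:2 1:1  a_4=7
q^5  k|5↦f(k): 1:1 5:5  a_5=6
q^6  k|6↦f(k): 1:1 2:2 3:3 6:6  a_6=12
n=11: 11·1 1·11  f→[11+1]=12
n=16: 16·1 8·2 4·4 2·8 1·16  f→[16+8+4+2+1]=31
q^18  k|18↦f(k): 1:1 2:2 3:3 6:6 9:9 18:18  a_18=39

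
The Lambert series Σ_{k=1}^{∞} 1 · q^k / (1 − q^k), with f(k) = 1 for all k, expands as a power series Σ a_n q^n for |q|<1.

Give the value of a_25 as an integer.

a_25 = 3

q^25  k|25↦f(k): 1:1 5:1 25:1  a_25=3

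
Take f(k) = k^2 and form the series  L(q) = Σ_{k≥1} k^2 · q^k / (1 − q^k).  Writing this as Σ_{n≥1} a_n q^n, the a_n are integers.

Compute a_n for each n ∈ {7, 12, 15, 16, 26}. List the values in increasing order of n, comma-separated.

50, 210, 260, 341, 850

n=7: 7·1 1·7  f→[49+1]=50
q^12  k|12↦f(k): 1:1 2:4 3:9 4:16 6:36 12:144  a_12=210
q^15  k|15↦f(k): 15:225 5:25 3:9 1:1  a_15=260
[q^16] f(16)=256,f(8)=64,f(4)=16,f(2)=4,f(1)=1 ⇒ 341
d|26:{1,2,13,26}  Σf=1+4+169+676=850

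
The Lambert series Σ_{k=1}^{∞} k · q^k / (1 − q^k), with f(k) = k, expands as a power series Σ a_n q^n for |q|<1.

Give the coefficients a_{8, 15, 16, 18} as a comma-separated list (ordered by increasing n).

q^8  k|8↦f(k): 8:8 4:4 2:2 1:1  a_8=15
n=15: 1·15 3·5 5·3 15·1  f→[1+3+5+15]=24
n=16: 16·1 8·2 4·4 2·8 1·16  f→[16+8+4+2+1]=31
d|18:{18,9,6,3,2,1}  Σf=18+9+6+3+2+1=39

15, 24, 31, 39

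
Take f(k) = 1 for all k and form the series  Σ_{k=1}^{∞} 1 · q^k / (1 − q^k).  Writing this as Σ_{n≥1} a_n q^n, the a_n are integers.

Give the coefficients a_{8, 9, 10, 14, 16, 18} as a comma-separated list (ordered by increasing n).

[q^8] f(1)=1,f(2)=1,f(4)=1,f(8)=1 ⇒ 4
q^9  k|9↦f(k): 9:1 3:1 1:1  a_9=3
d|10:{10,5,2,1}  Σf=1+1+1+1=4
q^14  k|14↦f(k): 14:1 7:1 2:1 1:1  a_14=4
[q^16] f(16)=1,f(8)=1,f(4)=1,f(2)=1,f(1)=1 ⇒ 5
n=18: 18·1 9·2 6·3 3·6 2·9 1·18  f→[1+1+1+1+1+1]=6

4, 3, 4, 4, 5, 6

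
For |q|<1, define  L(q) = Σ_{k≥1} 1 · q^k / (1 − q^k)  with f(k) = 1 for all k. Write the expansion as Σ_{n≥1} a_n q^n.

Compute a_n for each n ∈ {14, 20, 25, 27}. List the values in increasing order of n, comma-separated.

4, 6, 3, 4

[q^14] f(14)=1,f(7)=1,f(2)=1,f(1)=1 ⇒ 4
q^20  k|20↦f(k): 20:1 10:1 5:1 4:1 2:1 1:1  a_20=6
q^25  k|25↦f(k): 1:1 5:1 25:1  a_25=3
n=27: 1·27 3·9 9·3 27·1  f→[1+1+1+1]=4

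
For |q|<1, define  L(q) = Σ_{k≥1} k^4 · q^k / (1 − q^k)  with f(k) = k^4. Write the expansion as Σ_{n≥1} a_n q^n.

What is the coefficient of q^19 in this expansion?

n=19: 1·19 19·1  f→[1+130321]=130322

a_19 = 130322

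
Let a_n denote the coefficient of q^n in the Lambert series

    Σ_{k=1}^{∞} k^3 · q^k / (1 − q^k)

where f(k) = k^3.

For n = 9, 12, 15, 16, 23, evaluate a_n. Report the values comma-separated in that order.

757, 2044, 3528, 4681, 12168

d|9:{1,3,9}  Σf=1+27+729=757
[q^12] f(1)=1,f(2)=8,f(3)=27,f(4)=64,f(6)=216,f(12)=1728 ⇒ 2044
n=15: 15·1 5·3 3·5 1·15  f→[3375+125+27+1]=3528
[q^16] f(1)=1,f(2)=8,f(4)=64,f(8)=512,f(16)=4096 ⇒ 4681
q^23  k|23↦f(k): 1:1 23:12167  a_23=12168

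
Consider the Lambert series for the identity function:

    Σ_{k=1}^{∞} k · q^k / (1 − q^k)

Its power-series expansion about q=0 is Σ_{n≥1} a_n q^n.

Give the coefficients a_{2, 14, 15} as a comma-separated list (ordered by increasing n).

3, 24, 24

q^2  k|2↦f(k): 1:1 2:2  a_2=3
[q^14] f(14)=14,f(7)=7,f(2)=2,f(1)=1 ⇒ 24
q^15  k|15↦f(k): 15:15 5:5 3:3 1:1  a_15=24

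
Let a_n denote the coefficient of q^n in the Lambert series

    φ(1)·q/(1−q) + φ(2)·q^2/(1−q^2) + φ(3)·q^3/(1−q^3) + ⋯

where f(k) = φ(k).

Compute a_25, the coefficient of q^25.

[q^25] φ(1)=1,φ(5)=4,φ(25)=20 ⇒ 25

a_25 = 25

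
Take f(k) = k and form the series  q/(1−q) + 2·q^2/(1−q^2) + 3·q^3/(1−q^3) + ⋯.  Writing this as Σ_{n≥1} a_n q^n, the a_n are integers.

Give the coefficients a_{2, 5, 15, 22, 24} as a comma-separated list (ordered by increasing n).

3, 6, 24, 36, 60

n=2: 2·1 1·2  f→[2+1]=3
[q^5] f(1)=1,f(5)=5 ⇒ 6
q^15  k|15↦f(k): 15:15 5:5 3:3 1:1  a_15=24
n=22: 1·22 2·11 11·2 22·1  f→[1+2+11+22]=36
q^24  k|24↦f(k): 1:1 2:2 3:3 4:4 6:6 8:8 12:12 24:24  a_24=60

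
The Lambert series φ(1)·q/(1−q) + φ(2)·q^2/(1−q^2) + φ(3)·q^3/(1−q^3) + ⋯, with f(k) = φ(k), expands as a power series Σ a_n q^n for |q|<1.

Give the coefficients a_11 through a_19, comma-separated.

[q^11] φ(1)=1,φ(11)=10 ⇒ 11
n=12: 1·12 2·6 3·4 4·3 6·2 12·1  φ→[1+1+2+2+2+4]=12
[q^13] φ(13)=12,φ(1)=1 ⇒ 13
d|14:{14,7,2,1}  Σφ=6+6+1+1=14
d|15:{15,5,3,1}  Σφ=8+4+2+1=15
n=16: 16·1 8·2 4·4 2·8 1·16  φ→[8+4+2+1+1]=16
d|17:{1,17}  Σφ=1+16=17
q^18  k|18↦φ(k): 18:6 9:6 6:2 3:2 2:1 1:1  a_18=18
d|19:{1,19}  Σφ=1+18=19

11, 12, 13, 14, 15, 16, 17, 18, 19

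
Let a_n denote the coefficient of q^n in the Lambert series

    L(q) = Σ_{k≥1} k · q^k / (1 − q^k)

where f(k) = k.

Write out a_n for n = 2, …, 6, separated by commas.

n=2: 2·1 1·2  f→[2+1]=3
q^3  k|3↦f(k): 1:1 3:3  a_3=4
q^4  k|4↦f(k): 4:4 2:2 1:1  a_4=7
d|5:{1,5}  Σf=1+5=6
n=6: 6·1 3·2 2·3 1·6  f→[6+3+2+1]=12

3, 4, 7, 6, 12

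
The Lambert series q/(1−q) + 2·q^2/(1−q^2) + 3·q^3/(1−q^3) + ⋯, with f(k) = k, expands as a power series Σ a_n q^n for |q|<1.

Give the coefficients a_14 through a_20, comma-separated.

24, 24, 31, 18, 39, 20, 42

d|14:{1,2,7,14}  Σf=1+2+7+14=24
n=15: 15·1 5·3 3·5 1·15  f→[15+5+3+1]=24
d|16:{16,8,4,2,1}  Σf=16+8+4+2+1=31
d|17:{1,17}  Σf=1+17=18
q^18  k|18↦f(k): 1:1 2:2 3:3 6:6 9:9 18:18  a_18=39
d|19:{1,19}  Σf=1+19=20
[q^20] f(1)=1,f(2)=2,f(4)=4,f(5)=5,f(10)=10,f(20)=20 ⇒ 42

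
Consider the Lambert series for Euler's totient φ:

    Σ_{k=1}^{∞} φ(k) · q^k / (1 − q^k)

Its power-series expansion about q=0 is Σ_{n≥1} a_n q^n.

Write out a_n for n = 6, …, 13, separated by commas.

[q^6] φ(6)=2,φ(3)=2,φ(2)=1,φ(1)=1 ⇒ 6
d|7:{1,7}  Σφ=1+6=7
[q^8] φ(8)=4,φ(4)=2,φ(2)=1,φ(1)=1 ⇒ 8
q^9  k|9↦φ(k): 9:6 3:2 1:1  a_9=9
[q^10] φ(1)=1,φ(2)=1,φ(5)=4,φ(10)=4 ⇒ 10
[q^11] φ(11)=10,φ(1)=1 ⇒ 11
q^12  k|12↦φ(k): 1:1 2:1 3:2 4:2 6:2 12:4  a_12=12
[q^13] φ(1)=1,φ(13)=12 ⇒ 13

6, 7, 8, 9, 10, 11, 12, 13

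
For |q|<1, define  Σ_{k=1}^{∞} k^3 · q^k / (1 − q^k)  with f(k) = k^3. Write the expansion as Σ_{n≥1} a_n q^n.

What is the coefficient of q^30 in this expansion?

d|30:{30,15,10,6,5,3,2,1}  Σf=27000+3375+1000+216+125+27+8+1=31752

a_30 = 31752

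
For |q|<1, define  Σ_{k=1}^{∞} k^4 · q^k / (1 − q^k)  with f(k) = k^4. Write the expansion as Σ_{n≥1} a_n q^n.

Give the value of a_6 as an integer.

q^6  k|6↦f(k): 1:1 2:16 3:81 6:1296  a_6=1394

a_6 = 1394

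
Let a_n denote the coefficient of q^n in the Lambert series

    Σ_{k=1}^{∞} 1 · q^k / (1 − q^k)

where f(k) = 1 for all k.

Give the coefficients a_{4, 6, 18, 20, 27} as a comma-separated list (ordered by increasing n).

3, 4, 6, 6, 4

n=4: 4·1 2·2 1·4  f→[1+1+1]=3
d|6:{1,2,3,6}  Σf=1+1+1+1=4
[q^18] f(18)=1,f(9)=1,f(6)=1,f(3)=1,f(2)=1,f(1)=1 ⇒ 6
[q^20] f(1)=1,f(2)=1,f(4)=1,f(5)=1,f(10)=1,f(20)=1 ⇒ 6
n=27: 1·27 3·9 9·3 27·1  f→[1+1+1+1]=4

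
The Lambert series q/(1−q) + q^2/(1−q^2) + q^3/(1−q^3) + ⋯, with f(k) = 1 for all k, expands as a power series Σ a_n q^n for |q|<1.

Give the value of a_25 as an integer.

[q^25] f(1)=1,f(5)=1,f(25)=1 ⇒ 3

a_25 = 3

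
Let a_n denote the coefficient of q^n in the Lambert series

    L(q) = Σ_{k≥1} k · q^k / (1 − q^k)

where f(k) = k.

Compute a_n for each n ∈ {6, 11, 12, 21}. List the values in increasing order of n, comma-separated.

n=6: 6·1 3·2 2·3 1·6  f→[6+3+2+1]=12
n=11: 1·11 11·1  f→[1+11]=12
d|12:{12,6,4,3,2,1}  Σf=12+6+4+3+2+1=28
q^21  k|21↦f(k): 1:1 3:3 7:7 21:21  a_21=32

12, 12, 28, 32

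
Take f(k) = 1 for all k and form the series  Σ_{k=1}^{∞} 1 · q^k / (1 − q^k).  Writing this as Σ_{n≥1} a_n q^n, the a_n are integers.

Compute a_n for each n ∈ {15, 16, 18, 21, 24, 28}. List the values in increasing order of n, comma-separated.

n=15: 1·15 3·5 5·3 15·1  f→[1+1+1+1]=4
d|16:{1,2,4,8,16}  Σf=1+1+1+1+1=5
[q^18] f(1)=1,f(2)=1,f(3)=1,f(6)=1,f(9)=1,f(18)=1 ⇒ 6
d|21:{1,3,7,21}  Σf=1+1+1+1=4
d|24:{1,2,3,4,6,8,12,24}  Σf=1+1+1+1+1+1+1+1=8
[q^28] f(1)=1,f(2)=1,f(4)=1,f(7)=1,f(14)=1,f(28)=1 ⇒ 6

4, 5, 6, 4, 8, 6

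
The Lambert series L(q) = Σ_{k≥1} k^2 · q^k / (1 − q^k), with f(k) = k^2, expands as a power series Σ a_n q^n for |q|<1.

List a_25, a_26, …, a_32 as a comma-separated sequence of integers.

651, 850, 820, 1050, 842, 1300, 962, 1365

d|25:{25,5,1}  Σf=625+25+1=651
[q^26] f(1)=1,f(2)=4,f(13)=169,f(26)=676 ⇒ 850
[q^27] f(27)=729,f(9)=81,f(3)=9,f(1)=1 ⇒ 820
n=28: 1·28 2·14 4·7 7·4 14·2 28·1  f→[1+4+16+49+196+784]=1050
[q^29] f(29)=841,f(1)=1 ⇒ 842
d|30:{1,2,3,5,6,10,15,30}  Σf=1+4+9+25+36+100+225+900=1300
n=31: 31·1 1·31  f→[961+1]=962
n=32: 1·32 2·16 4·8 8·4 16·2 32·1  f→[1+4+16+64+256+1024]=1365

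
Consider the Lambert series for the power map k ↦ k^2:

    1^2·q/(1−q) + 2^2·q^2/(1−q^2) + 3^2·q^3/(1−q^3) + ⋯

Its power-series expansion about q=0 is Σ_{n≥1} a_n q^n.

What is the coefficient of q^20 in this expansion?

a_20 = 546

[q^20] f(20)=400,f(10)=100,f(5)=25,f(4)=16,f(2)=4,f(1)=1 ⇒ 546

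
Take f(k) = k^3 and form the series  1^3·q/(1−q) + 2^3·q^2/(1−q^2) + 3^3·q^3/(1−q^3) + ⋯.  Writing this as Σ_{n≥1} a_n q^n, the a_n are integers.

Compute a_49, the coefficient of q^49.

[q^49] f(1)=1,f(7)=343,f(49)=117649 ⇒ 117993

a_49 = 117993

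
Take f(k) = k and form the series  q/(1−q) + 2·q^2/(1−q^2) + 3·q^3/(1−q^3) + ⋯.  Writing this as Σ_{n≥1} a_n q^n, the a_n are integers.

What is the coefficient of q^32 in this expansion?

[q^32] f(1)=1,f(2)=2,f(4)=4,f(8)=8,f(16)=16,f(32)=32 ⇒ 63

a_32 = 63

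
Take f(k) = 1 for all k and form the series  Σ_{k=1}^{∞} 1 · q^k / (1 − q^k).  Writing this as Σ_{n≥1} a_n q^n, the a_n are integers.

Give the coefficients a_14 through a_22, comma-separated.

4, 4, 5, 2, 6, 2, 6, 4, 4

d|14:{1,2,7,14}  Σf=1+1+1+1=4
n=15: 15·1 5·3 3·5 1·15  f→[1+1+1+1]=4
q^16  k|16↦f(k): 1:1 2:1 4:1 8:1 16:1  a_16=5
d|17:{17,1}  Σf=1+1=2
n=18: 18·1 9·2 6·3 3·6 2·9 1·18  f→[1+1+1+1+1+1]=6
[q^19] f(19)=1,f(1)=1 ⇒ 2
n=20: 20·1 10·2 5·4 4·5 2·10 1·20  f→[1+1+1+1+1+1]=6
q^21  k|21↦f(k): 1:1 3:1 7:1 21:1  a_21=4
q^22  k|22↦f(k): 22:1 11:1 2:1 1:1  a_22=4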